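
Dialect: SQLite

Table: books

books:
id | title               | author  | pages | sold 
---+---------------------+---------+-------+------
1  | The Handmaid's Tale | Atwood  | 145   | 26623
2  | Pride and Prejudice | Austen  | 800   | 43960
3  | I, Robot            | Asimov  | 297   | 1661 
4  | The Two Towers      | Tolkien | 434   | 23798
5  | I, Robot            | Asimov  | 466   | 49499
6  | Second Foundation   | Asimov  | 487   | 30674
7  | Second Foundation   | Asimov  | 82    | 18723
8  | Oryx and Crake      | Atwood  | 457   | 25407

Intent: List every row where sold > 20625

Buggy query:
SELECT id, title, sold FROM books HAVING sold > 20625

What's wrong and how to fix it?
Bug: This is a non-aggregate query (no GROUP BY, no aggregates), so in SQLite the HAVING clause is invalid here; a row-level condition belongs in WHERE

Fix: Use WHERE for row-level filtering

Corrected query:
SELECT id, title, sold FROM books WHERE sold > 20625

Result:
id | title               | sold 
---+---------------------+------
1  | The Handmaid's Tale | 26623
2  | Pride and Prejudice | 43960
4  | The Two Towers      | 23798
5  | I, Robot            | 49499
6  | Second Foundation   | 30674
8  | Oryx and Crake      | 25407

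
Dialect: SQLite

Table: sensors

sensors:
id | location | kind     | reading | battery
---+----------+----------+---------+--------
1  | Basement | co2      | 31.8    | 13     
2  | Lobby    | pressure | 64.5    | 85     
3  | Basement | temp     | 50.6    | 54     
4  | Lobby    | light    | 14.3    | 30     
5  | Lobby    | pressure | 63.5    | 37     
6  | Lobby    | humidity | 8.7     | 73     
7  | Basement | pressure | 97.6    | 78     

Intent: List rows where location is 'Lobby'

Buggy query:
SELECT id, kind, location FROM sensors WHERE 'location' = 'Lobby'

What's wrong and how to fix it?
Bug: Single quotes denote string literals in SQL; the column name is being compared as a constant string

Fix: Reference the column as location without single quotes

Corrected query:
SELECT id, kind, location FROM sensors WHERE location = 'Lobby'

Result:
id | kind     | location
---+----------+---------
2  | pressure | Lobby   
4  | light    | Lobby   
5  | pressure | Lobby   
6  | humidity | Lobby   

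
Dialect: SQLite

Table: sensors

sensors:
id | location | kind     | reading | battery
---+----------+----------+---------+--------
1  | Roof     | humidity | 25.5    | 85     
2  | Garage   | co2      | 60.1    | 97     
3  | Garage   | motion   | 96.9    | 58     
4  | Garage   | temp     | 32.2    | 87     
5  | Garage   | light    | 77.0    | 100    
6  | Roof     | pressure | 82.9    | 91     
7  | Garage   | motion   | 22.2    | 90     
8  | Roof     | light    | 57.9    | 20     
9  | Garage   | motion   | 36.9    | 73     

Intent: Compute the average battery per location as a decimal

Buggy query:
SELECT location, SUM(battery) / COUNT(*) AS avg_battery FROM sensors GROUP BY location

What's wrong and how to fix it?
Bug: Both operands are integers, so '/' performs integer division and truncates

Fix: Multiply by 1.0 (or CAST to REAL) to force floating-point division

Corrected query:
SELECT location, SUM(battery) * 1.0 / COUNT(*) AS avg_battery FROM sensors GROUP BY location

Result:
location | avg_battery
---------+------------
Garage   | 84.166667  
Roof     | 65.333333  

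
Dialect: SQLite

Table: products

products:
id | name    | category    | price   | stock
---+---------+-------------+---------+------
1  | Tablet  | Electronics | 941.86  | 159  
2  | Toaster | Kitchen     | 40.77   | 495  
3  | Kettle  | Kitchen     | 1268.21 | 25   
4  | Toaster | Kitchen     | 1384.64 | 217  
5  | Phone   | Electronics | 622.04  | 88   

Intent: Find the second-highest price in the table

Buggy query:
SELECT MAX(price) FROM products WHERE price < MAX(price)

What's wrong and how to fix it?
Bug: The inner MAX is an aggregate inside WHERE, which is not allowed

Fix: Put the inner MAX in a scalar subquery

Corrected query:
SELECT MAX(price) FROM products WHERE price < (SELECT MAX(price) FROM products)

Result:
MAX(price)
----------
1268.21   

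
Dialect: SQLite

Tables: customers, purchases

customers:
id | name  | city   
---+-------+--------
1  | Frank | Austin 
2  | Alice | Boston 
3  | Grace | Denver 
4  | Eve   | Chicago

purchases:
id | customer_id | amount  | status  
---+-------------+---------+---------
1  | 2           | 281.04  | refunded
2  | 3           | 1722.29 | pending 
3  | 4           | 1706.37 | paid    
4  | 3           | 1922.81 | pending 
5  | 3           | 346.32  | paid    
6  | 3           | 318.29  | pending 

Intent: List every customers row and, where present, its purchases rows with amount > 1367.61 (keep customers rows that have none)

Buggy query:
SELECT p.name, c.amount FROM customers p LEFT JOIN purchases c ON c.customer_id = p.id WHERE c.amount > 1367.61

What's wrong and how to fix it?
Bug: A WHERE condition on the right-hand table after LEFT JOIN drops unmatched parents

Fix: Put 'c.amount > 1367.61' in the JOIN's ON clause instead of WHERE

Corrected query:
SELECT p.name, c.amount FROM customers p LEFT JOIN purchases c ON c.customer_id = p.id AND c.amount > 1367.61

Result:
name  | amount 
------+--------
Frank | NULL   
Alice | NULL   
Grace | 1722.29
Grace | 1922.81
Eve   | 1706.37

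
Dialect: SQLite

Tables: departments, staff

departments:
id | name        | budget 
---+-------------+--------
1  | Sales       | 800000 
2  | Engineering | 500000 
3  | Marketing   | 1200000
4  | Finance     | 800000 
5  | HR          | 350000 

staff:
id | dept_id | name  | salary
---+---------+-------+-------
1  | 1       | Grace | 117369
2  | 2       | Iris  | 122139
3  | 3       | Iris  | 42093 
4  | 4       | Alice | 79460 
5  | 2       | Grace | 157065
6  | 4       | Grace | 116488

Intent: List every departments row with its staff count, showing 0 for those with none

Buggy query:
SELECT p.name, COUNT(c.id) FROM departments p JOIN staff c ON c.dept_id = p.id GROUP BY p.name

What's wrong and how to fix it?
Bug: INNER JOIN drops departments rows that have no matching staff rows

Fix: Use LEFT JOIN so parents without children still appear (COUNT(c.id) gives 0)

Corrected query:
SELECT p.name, COUNT(c.id) FROM departments p LEFT JOIN staff c ON c.dept_id = p.id GROUP BY p.name

Result:
name        | COUNT(c.id)
------------+------------
Engineering | 2          
Finance     | 2          
HR          | 0          
Marketing   | 1          
Sales       | 1          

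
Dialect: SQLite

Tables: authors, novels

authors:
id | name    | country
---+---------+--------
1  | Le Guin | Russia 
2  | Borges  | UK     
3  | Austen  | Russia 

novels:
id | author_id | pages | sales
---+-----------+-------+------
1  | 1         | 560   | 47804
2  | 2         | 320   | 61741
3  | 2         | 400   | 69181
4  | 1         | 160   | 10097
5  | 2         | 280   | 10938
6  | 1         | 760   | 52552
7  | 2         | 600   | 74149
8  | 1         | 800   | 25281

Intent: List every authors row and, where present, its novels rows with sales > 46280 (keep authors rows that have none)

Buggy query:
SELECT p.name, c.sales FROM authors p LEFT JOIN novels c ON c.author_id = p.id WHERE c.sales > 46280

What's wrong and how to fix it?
Bug: Filtering c.sales in WHERE discards the NULL rows produced by LEFT JOIN, turning it into an inner join

Fix: Put 'c.sales > 46280' in the JOIN's ON clause instead of WHERE

Corrected query:
SELECT p.name, c.sales FROM authors p LEFT JOIN novels c ON c.author_id = p.id AND c.sales > 46280

Result:
name    | sales
--------+------
Le Guin | 47804
Le Guin | 52552
Borges  | 61741
Borges  | 69181
Borges  | 74149
Austen  | NULL 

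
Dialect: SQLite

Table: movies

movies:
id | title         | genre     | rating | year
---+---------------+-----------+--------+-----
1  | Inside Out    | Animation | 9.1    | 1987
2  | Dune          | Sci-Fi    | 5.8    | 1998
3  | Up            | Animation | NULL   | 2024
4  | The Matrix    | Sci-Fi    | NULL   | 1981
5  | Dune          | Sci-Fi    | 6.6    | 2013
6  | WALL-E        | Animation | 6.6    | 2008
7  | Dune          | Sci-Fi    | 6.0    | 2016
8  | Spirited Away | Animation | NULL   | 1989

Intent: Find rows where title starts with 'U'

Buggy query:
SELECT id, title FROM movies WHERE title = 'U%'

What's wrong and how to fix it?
Bug: Wildcards only work with LIKE; '=' treats '%' as a literal character

Fix: Use LIKE for wildcard pattern matching

Corrected query:
SELECT id, title FROM movies WHERE title LIKE 'U%'

Result:
id | title
---+------
3  | Up   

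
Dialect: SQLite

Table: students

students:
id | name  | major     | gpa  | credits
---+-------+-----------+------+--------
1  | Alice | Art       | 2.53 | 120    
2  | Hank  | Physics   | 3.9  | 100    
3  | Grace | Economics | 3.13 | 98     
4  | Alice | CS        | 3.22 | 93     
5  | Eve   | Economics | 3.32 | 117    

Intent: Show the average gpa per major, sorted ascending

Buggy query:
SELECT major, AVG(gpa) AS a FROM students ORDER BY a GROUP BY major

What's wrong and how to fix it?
Bug: GROUP BY must precede ORDER BY

Fix: Reorder: SELECT … FROM … GROUP BY … ORDER BY …

Corrected query:
SELECT major, AVG(gpa) AS a FROM students GROUP BY major ORDER BY a

Result:
major     | a    
----------+------
Art       | 2.53 
CS        | 3.22 
Economics | 3.225
Physics   | 3.9  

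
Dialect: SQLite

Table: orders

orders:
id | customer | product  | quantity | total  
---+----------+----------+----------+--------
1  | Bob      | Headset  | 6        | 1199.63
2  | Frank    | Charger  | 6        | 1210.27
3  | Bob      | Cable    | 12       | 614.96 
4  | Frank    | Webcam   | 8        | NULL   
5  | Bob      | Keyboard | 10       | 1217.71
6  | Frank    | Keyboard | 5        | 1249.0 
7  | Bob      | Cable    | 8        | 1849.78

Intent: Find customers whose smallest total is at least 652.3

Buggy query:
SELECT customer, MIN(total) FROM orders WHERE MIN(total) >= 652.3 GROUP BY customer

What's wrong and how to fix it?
Bug: MIN() in WHERE is a misuse of aggregate

Fix: Use HAVING for the per-group MIN condition

Corrected query:
SELECT customer, MIN(total) FROM orders GROUP BY customer HAVING MIN(total) >= 652.3

Result:
customer | MIN(total)
---------+-----------
Frank    | 1210.27   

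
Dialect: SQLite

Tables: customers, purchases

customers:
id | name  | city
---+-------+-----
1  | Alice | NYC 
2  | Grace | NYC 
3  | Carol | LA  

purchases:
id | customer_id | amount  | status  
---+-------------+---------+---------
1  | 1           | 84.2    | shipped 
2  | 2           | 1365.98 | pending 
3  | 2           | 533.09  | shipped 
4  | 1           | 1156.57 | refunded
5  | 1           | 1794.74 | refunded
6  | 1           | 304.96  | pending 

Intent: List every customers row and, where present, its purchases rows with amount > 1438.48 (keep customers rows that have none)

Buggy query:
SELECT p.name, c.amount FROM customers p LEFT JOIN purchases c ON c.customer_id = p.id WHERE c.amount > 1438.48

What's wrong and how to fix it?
Bug: Filtering c.amount in WHERE discards the NULL rows produced by LEFT JOIN, turning it into an inner join

Fix: Put 'c.amount > 1438.48' in the JOIN's ON clause instead of WHERE

Corrected query:
SELECT p.name, c.amount FROM customers p LEFT JOIN purchases c ON c.customer_id = p.id AND c.amount > 1438.48

Result:
name  | amount 
------+--------
Alice | 1794.74
Grace | NULL   
Carol | NULL   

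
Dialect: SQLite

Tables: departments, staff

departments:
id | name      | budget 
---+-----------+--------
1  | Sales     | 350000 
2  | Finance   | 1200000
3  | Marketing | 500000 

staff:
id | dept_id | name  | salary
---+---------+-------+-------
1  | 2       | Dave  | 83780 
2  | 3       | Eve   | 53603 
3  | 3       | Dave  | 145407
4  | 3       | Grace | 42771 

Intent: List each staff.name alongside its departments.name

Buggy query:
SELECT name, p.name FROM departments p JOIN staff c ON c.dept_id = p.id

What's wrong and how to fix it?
Bug: Both tables have a 'name' column; the unqualified reference is ambiguous

Fix: Prefix ambiguous columns with the table alias

Corrected query:
SELECT c.name, p.name FROM departments p JOIN staff c ON c.dept_id = p.id

Result:
name  | name     
------+----------
Dave  | Finance  
Eve   | Marketing
Dave  | Marketing
Grace | Marketing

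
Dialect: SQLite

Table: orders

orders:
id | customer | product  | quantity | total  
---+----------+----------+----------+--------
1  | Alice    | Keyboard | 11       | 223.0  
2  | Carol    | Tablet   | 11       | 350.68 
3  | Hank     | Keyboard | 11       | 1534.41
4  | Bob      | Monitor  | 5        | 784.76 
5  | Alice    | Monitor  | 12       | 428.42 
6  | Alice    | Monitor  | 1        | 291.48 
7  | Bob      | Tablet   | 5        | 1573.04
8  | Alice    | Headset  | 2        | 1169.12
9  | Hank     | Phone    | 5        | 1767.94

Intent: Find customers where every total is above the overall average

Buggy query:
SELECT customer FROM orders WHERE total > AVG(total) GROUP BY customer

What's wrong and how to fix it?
Bug: WHERE evaluates per row before aggregation, so AVG() is unavailable

Fix: Use a subquery for AVG and a HAVING MIN(...) filter so the condition holds for every row in the group

Corrected query:
SELECT customer FROM orders GROUP BY customer HAVING MIN(total) > (SELECT AVG(total) FROM orders)

Result:
customer
--------
Hank    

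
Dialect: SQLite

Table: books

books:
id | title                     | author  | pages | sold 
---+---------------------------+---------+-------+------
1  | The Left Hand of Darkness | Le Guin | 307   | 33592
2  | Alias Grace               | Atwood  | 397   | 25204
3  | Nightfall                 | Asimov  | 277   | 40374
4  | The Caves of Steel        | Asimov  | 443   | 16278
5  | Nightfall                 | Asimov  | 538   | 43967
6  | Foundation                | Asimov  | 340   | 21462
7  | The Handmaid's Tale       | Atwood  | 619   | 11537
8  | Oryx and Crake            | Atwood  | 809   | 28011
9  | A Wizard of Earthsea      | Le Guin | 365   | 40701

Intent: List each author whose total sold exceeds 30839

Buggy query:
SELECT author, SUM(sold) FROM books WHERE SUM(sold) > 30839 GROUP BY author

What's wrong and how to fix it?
Bug: WHERE runs before GROUP BY, so aggregates aren't available there

Fix: Move the aggregate condition to a HAVING clause

Corrected query:
SELECT author, SUM(sold) FROM books GROUP BY author HAVING SUM(sold) > 30839

Result:
author  | SUM(sold)
--------+----------
Asimov  | 122081   
Atwood  | 64752    
Le Guin | 74293    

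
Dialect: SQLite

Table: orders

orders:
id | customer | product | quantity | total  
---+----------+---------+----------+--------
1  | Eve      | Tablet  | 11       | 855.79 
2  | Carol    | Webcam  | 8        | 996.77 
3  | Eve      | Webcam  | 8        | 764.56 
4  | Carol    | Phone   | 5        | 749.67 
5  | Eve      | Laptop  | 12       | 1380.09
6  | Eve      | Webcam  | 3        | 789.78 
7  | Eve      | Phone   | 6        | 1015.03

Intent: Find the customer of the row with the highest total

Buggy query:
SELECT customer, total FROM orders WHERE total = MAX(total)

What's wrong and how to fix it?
Bug: WHERE is evaluated per row; an aggregate over the whole table isn't defined there

Fix: Use a subquery: WHERE total = (SELECT MAX(total) FROM orders)

Corrected query:
SELECT customer, total FROM orders WHERE total = (SELECT MAX(total) FROM orders)

Result:
customer | total  
---------+--------
Eve      | 1380.09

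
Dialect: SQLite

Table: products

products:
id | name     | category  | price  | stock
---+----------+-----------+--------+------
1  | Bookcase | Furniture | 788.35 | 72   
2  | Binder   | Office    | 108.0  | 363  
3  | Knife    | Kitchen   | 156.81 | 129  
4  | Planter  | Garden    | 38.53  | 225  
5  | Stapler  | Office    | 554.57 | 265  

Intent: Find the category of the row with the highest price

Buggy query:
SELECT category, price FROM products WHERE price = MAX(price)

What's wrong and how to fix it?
Bug: WHERE is evaluated per row; an aggregate over the whole table isn't defined there

Fix: Use a subquery: WHERE price = (SELECT MAX(price) FROM products)

Corrected query:
SELECT category, price FROM products WHERE price = (SELECT MAX(price) FROM products)

Result:
category  | price 
----------+-------
Furniture | 788.35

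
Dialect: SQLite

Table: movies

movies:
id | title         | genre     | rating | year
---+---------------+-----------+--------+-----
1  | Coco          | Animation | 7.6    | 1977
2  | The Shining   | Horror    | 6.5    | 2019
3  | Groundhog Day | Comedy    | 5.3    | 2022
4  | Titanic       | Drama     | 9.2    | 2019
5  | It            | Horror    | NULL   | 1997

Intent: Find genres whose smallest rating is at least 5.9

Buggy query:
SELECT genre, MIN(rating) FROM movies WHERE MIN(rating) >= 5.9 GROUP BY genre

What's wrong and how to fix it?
Bug: MIN() in WHERE is a misuse of aggregate

Fix: Replace WHERE with HAVING after the GROUP BY

Corrected query:
SELECT genre, MIN(rating) FROM movies GROUP BY genre HAVING MIN(rating) >= 5.9

Result:
genre     | MIN(rating)
----------+------------
Animation | 7.6        
Drama     | 9.2        
Horror    | 6.5        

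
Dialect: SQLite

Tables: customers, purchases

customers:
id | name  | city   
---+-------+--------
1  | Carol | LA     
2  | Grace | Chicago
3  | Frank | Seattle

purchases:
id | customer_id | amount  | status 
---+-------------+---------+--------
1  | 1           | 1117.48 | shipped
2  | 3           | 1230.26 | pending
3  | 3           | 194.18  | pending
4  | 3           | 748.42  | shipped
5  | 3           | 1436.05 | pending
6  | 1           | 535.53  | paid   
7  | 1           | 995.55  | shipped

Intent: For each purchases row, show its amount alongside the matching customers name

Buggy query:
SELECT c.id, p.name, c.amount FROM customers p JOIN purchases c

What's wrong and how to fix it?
Bug: Missing join condition: each purchases row is matched to all customers rows instead of just its own

Fix: Specify the join condition linking the foreign key to the parent id

Corrected query:
SELECT c.id, p.name, c.amount FROM customers p JOIN purchases c ON c.customer_id = p.id

Result:
id | name  | amount 
---+-------+--------
1  | Carol | 1117.48
2  | Frank | 1230.26
3  | Frank | 194.18 
4  | Frank | 748.42 
5  | Frank | 1436.05
6  | Carol | 535.53 
7  | Carol | 995.55 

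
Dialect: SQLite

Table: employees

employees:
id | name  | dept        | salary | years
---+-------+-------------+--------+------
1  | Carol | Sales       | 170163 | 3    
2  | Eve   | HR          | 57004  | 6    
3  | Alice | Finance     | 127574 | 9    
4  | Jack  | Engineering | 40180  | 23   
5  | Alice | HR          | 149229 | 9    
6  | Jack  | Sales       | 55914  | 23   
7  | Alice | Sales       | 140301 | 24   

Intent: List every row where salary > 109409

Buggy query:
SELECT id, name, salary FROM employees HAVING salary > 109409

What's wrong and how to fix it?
Bug: HAVING filters the output of aggregation, but this query has no GROUP BY and no aggregate functions, so SQLite rejects it (HAVING clause on a non-aggregate query); the condition here is per row

Fix: Use WHERE for row-level filtering

Corrected query:
SELECT id, name, salary FROM employees WHERE salary > 109409

Result:
id | name  | salary
---+-------+-------
1  | Carol | 170163
3  | Alice | 127574
5  | Alice | 149229
7  | Alice | 140301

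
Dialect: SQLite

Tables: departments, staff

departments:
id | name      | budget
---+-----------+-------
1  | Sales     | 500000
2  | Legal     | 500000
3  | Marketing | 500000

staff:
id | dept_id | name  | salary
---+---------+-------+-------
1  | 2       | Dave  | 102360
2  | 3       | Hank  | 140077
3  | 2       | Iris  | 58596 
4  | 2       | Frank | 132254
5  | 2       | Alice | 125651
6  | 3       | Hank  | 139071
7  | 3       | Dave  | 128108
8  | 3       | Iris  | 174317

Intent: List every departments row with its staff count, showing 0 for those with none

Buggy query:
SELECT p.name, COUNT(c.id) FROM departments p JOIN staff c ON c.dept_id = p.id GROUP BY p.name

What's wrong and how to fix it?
Bug: INNER JOIN drops departments rows that have no matching staff rows

Fix: Switch to LEFT JOIN to retain unmatched parent rows

Corrected query:
SELECT p.name, COUNT(c.id) FROM departments p LEFT JOIN staff c ON c.dept_id = p.id GROUP BY p.name

Result:
name      | COUNT(c.id)
----------+------------
Legal     | 4          
Marketing | 4          
Sales     | 0          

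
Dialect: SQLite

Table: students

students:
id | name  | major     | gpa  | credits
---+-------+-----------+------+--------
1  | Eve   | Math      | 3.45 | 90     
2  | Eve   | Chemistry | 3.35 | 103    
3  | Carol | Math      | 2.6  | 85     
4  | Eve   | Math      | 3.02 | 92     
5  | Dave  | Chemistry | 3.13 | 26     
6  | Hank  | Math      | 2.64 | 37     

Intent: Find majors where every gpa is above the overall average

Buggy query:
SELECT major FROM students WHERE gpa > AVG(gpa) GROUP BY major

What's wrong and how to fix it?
Bug: WHERE evaluates per row before aggregation, so AVG() is unavailable

Fix: Use a subquery for AVG and a HAVING MIN(...) filter so the condition holds for every row in the group

Corrected query:
SELECT major FROM students GROUP BY major HAVING MIN(gpa) > (SELECT AVG(gpa) FROM students)

Result:
major    
---------
Chemistry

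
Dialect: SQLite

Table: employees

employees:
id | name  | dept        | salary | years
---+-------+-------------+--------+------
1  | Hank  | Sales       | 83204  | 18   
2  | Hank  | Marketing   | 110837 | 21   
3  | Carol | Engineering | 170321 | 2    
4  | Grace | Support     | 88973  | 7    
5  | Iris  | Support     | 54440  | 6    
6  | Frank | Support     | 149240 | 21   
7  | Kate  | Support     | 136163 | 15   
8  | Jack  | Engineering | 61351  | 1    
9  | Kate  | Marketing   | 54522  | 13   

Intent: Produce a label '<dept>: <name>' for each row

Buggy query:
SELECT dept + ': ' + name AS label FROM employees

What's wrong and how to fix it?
Bug: SQLite uses || for string concatenation; + coerces text to numbers (yielding 0)

Fix: Replace + with || to concatenate text

Corrected query:
SELECT dept || ': ' || name AS label FROM employees

Result:
label             
------------------
Sales: Hank       
Marketing: Hank   
Engineering: Carol
Support: Grace    
Support: Iris     
Support: Frank    
Support: Kate     
Engineering: Jack 
Marketing: Kate   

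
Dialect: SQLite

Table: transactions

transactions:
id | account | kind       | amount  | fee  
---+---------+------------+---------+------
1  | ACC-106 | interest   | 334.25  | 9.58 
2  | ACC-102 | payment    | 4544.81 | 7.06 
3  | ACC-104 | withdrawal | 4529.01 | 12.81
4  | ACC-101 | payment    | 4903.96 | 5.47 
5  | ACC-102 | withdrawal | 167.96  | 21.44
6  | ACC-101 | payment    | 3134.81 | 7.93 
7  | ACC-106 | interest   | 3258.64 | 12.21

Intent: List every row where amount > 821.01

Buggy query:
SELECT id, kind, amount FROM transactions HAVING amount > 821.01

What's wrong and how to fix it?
Bug: HAVING filters the output of aggregation, but this query has no GROUP BY and no aggregate functions, so SQLite rejects it (HAVING clause on a non-aggregate query); the condition here is per row

Fix: Replace HAVING with WHERE since the condition applies to individual rows

Corrected query:
SELECT id, kind, amount FROM transactions WHERE amount > 821.01

Result:
id | kind       | amount 
---+------------+--------
2  | payment    | 4544.81
3  | withdrawal | 4529.01
4  | payment    | 4903.96
6  | payment    | 3134.81
7  | interest   | 3258.64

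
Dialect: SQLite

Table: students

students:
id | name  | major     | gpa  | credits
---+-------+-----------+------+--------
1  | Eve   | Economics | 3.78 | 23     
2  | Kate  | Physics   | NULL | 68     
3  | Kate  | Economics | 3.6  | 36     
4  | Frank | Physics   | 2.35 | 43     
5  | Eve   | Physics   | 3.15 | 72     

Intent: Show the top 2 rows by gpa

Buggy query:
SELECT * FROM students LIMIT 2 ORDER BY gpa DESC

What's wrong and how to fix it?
Bug: LIMIT must come after ORDER BY

Fix: Swap the clauses: ORDER BY first, then LIMIT

Corrected query:
SELECT * FROM students ORDER BY gpa DESC LIMIT 2

Result:
id | name | major     | gpa  | credits
---+------+-----------+------+--------
1  | Eve  | Economics | 3.78 | 23     
3  | Kate | Economics | 3.6  | 36     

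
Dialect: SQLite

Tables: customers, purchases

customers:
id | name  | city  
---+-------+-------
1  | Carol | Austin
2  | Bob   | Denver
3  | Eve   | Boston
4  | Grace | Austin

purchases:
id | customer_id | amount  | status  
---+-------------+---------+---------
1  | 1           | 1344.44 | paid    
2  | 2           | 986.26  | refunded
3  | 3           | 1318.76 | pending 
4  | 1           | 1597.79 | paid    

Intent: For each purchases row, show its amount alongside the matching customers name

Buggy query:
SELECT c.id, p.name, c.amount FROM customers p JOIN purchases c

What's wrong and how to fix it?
Bug: Missing join condition: each purchases row is matched to all customers rows instead of just its own

Fix: Add ON c.customer_id = p.id to the JOIN

Corrected query:
SELECT c.id, p.name, c.amount FROM customers p JOIN purchases c ON c.customer_id = p.id

Result:
id | name  | amount 
---+-------+--------
1  | Carol | 1344.44
2  | Bob   | 986.26 
3  | Eve   | 1318.76
4  | Carol | 1597.79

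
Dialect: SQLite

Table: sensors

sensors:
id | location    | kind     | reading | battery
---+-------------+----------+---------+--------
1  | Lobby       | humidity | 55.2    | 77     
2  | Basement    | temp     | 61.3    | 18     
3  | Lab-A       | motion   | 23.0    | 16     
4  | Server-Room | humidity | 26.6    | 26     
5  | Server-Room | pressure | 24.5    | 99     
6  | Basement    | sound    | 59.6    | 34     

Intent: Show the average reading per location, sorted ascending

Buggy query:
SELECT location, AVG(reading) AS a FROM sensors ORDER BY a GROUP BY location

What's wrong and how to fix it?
Bug: GROUP BY must precede ORDER BY

Fix: Move ORDER BY to the end, after GROUP BY

Corrected query:
SELECT location, AVG(reading) AS a FROM sensors GROUP BY location ORDER BY a

Result:
location    | a    
------------+------
Lab-A       | 23   
Server-Room | 25.55
Lobby       | 55.2 
Basement    | 60.45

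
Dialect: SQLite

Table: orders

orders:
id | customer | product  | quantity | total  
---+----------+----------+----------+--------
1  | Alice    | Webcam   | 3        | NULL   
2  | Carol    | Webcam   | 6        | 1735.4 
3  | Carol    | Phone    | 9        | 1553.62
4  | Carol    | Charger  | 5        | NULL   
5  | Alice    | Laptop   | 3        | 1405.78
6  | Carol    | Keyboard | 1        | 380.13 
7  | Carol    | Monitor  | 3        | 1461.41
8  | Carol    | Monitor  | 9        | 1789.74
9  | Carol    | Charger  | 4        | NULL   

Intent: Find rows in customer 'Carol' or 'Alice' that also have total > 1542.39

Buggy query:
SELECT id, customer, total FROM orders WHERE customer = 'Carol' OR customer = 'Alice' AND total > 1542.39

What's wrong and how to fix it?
Bug: AND binds tighter than OR, so this parses as customer = 'Carol' OR (customer = 'Alice' AND total > 1542.39)

Fix: Group the OR with parentheses (or use IN), then AND the threshold

Corrected query:
SELECT id, customer, total FROM orders WHERE (customer = 'Carol' OR customer = 'Alice') AND total > 1542.39

Result:
id | customer | total  
---+----------+--------
2  | Carol    | 1735.4 
3  | Carol    | 1553.62
8  | Carol    | 1789.74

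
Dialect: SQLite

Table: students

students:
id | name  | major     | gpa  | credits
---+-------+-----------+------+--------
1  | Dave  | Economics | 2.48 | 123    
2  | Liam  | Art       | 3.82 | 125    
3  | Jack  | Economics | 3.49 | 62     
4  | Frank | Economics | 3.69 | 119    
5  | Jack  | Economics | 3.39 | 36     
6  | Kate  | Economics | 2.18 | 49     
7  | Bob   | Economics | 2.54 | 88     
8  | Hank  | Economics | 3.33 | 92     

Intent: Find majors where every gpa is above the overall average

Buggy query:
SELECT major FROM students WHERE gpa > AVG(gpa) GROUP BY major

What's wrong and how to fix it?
Bug: WHERE evaluates per row before aggregation, so AVG() is unavailable

Fix: Use a subquery for AVG and a HAVING MIN(...) filter so the condition holds for every row in the group

Corrected query:
SELECT major FROM students GROUP BY major HAVING MIN(gpa) > (SELECT AVG(gpa) FROM students)

Result:
major
-----
Art  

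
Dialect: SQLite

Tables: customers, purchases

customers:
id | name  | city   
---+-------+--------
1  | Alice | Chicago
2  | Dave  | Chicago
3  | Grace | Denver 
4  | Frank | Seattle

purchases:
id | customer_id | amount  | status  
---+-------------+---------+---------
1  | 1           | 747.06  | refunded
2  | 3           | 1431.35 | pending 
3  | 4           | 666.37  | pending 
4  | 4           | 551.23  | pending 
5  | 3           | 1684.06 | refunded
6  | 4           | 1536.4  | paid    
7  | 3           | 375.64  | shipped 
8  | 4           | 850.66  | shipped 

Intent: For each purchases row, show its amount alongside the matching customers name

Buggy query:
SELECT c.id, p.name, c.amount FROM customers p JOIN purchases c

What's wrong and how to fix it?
Bug: Missing join condition: each purchases row is matched to all customers rows instead of just its own

Fix: Add ON c.customer_id = p.id to the JOIN

Corrected query:
SELECT c.id, p.name, c.amount FROM customers p JOIN purchases c ON c.customer_id = p.id

Result:
id | name  | amount 
---+-------+--------
1  | Alice | 747.06 
2  | Grace | 1431.35
3  | Frank | 666.37 
4  | Frank | 551.23 
5  | Grace | 1684.06
6  | Frank | 1536.4 
7  | Grace | 375.64 
8  | Frank | 850.66 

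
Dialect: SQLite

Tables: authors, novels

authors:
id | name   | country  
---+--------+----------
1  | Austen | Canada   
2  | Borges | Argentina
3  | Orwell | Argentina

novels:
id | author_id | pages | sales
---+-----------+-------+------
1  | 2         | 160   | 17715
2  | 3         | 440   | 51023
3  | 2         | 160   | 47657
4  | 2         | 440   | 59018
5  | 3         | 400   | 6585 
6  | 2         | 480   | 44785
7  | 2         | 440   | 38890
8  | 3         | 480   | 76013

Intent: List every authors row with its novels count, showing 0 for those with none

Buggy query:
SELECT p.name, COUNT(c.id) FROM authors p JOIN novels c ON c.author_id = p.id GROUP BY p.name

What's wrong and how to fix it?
Bug: INNER JOIN drops authors rows that have no matching novels rows

Fix: Use LEFT JOIN so parents without children still appear (COUNT(c.id) gives 0)

Corrected query:
SELECT p.name, COUNT(c.id) FROM authors p LEFT JOIN novels c ON c.author_id = p.id GROUP BY p.name

Result:
name   | COUNT(c.id)
-------+------------
Austen | 0          
Borges | 5          
Orwell | 3          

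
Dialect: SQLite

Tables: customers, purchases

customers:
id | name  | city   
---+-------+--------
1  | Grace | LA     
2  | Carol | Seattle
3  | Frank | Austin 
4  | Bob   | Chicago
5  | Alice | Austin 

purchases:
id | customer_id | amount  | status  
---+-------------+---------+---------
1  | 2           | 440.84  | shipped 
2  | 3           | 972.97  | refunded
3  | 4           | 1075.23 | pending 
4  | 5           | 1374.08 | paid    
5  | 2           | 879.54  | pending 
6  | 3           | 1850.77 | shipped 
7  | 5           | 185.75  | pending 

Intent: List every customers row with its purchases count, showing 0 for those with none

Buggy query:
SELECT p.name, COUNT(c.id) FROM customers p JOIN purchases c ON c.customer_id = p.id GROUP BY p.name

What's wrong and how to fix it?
Bug: An inner join excludes parents with zero children

Fix: Use LEFT JOIN so parents without children still appear (COUNT(c.id) gives 0)

Corrected query:
SELECT p.name, COUNT(c.id) FROM customers p LEFT JOIN purchases c ON c.customer_id = p.id GROUP BY p.name

Result:
name  | COUNT(c.id)
------+------------
Alice | 2          
Bob   | 1          
Carol | 2          
Frank | 2          
Grace | 0          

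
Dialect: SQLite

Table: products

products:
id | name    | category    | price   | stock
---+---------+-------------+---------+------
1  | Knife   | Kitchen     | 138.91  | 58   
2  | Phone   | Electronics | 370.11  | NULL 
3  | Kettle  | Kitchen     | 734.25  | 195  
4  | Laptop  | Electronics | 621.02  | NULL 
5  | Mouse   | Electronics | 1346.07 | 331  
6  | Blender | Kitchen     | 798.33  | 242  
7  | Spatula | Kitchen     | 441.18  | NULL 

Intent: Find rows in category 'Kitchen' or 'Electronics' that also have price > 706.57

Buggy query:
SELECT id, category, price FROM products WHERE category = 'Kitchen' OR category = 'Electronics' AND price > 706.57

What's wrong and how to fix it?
Bug: AND binds tighter than OR, so this parses as category = 'Kitchen' OR (category = 'Electronics' AND price > 706.57)

Fix: Add parentheses around the OR so the AND applies to both alternatives

Corrected query:
SELECT id, category, price FROM products WHERE (category = 'Kitchen' OR category = 'Electronics') AND price > 706.57

Result:
id | category    | price  
---+-------------+--------
3  | Kitchen     | 734.25 
5  | Electronics | 1346.07
6  | Kitchen     | 798.33 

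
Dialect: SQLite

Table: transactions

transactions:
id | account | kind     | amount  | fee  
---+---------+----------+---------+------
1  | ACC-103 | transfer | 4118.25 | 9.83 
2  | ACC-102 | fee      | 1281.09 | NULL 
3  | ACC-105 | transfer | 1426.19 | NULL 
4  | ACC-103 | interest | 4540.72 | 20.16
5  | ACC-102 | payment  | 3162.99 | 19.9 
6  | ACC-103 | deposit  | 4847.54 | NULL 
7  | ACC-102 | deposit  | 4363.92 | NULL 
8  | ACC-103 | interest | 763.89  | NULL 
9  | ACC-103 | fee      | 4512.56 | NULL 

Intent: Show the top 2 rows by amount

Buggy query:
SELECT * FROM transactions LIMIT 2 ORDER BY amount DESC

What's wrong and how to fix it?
Bug: ORDER BY cannot follow LIMIT; LIMIT is the final clause

Fix: Swap the clauses: ORDER BY first, then LIMIT

Corrected query:
SELECT * FROM transactions ORDER BY amount DESC LIMIT 2

Result:
id | account | kind     | amount  | fee  
---+---------+----------+---------+------
6  | ACC-103 | deposit  | 4847.54 | NULL 
4  | ACC-103 | interest | 4540.72 | 20.16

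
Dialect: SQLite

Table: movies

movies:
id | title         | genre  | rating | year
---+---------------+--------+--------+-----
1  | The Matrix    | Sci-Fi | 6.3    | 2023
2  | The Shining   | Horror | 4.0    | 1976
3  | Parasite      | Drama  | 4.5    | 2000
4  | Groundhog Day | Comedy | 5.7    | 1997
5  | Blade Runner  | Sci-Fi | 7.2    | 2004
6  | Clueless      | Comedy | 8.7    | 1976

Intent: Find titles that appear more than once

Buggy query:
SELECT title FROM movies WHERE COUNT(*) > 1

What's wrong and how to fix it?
Bug: WHERE can't reference COUNT(*); aggregates are computed after WHERE

Fix: GROUP BY title, then filter groups with HAVING COUNT(*) > 1

Corrected query:
SELECT title FROM movies GROUP BY title HAVING COUNT(*) > 1

Result:
(no rows)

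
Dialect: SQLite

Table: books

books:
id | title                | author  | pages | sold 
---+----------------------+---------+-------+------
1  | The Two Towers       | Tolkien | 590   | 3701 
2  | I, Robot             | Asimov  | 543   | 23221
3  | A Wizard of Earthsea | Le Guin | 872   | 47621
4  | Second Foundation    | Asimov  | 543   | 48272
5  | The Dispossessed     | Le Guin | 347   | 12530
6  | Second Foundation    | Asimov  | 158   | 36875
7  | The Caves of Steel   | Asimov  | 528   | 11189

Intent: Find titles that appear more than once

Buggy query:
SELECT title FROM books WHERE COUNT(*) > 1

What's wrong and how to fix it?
Bug: WHERE can't reference COUNT(*); aggregates are computed after WHERE

Fix: Group first, then use HAVING for the count condition

Corrected query:
SELECT title FROM books GROUP BY title HAVING COUNT(*) > 1

Result:
title            
-----------------
Second Foundation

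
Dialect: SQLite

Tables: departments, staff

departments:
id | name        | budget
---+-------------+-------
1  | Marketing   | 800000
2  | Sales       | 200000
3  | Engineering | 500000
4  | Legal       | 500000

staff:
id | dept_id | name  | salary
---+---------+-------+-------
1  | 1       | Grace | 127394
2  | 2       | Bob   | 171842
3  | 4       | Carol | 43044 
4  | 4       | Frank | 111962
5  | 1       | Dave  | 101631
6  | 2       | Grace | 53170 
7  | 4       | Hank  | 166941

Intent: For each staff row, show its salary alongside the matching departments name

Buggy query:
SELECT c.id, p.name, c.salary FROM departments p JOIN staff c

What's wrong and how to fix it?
Bug: JOIN with no ON clause produces a cartesian product; every staff row pairs with every departments row

Fix: Specify the join condition linking the foreign key to the parent id

Corrected query:
SELECT c.id, p.name, c.salary FROM departments p JOIN staff c ON c.dept_id = p.id

Result:
id | name      | salary
---+-----------+-------
1  | Marketing | 127394
2  | Sales     | 171842
3  | Legal     | 43044 
4  | Legal     | 111962
5  | Marketing | 101631
6  | Sales     | 53170 
7  | Legal     | 166941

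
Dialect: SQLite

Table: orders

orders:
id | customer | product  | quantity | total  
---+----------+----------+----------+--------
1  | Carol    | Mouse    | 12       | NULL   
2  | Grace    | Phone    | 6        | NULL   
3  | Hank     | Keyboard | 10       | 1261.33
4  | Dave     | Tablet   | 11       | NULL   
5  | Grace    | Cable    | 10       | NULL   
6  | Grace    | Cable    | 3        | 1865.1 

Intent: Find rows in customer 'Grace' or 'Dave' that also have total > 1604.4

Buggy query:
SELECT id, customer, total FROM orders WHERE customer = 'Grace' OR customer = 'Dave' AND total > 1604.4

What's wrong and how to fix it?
Bug: Without parentheses, AND is evaluated before OR, so the total filter only applies to the 'Dave' branch

Fix: Group the OR with parentheses (or use IN), then AND the threshold

Corrected query:
SELECT id, customer, total FROM orders WHERE (customer = 'Grace' OR customer = 'Dave') AND total > 1604.4

Result:
id | customer | total 
---+----------+-------
6  | Grace    | 1865.1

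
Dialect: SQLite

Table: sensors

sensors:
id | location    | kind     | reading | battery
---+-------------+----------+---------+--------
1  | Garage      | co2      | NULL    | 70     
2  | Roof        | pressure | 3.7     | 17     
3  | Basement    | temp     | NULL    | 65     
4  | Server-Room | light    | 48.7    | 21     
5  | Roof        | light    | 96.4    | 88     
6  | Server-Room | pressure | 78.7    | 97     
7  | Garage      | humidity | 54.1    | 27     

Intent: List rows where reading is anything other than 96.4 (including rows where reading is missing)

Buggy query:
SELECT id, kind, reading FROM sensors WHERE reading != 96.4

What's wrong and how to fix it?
Bug: Inequality against NULL is unknown, not true; rows with NULL are dropped

Fix: Add an explicit OR reading IS NULL to include the missing-value rows

Corrected query:
SELECT id, kind, reading FROM sensors WHERE reading != 96.4 OR reading IS NULL

Result:
id | kind     | reading
---+----------+--------
1  | co2      | NULL   
2  | pressure | 3.7    
3  | temp     | NULL   
4  | light    | 48.7   
6  | pressure | 78.7   
7  | humidity | 54.1   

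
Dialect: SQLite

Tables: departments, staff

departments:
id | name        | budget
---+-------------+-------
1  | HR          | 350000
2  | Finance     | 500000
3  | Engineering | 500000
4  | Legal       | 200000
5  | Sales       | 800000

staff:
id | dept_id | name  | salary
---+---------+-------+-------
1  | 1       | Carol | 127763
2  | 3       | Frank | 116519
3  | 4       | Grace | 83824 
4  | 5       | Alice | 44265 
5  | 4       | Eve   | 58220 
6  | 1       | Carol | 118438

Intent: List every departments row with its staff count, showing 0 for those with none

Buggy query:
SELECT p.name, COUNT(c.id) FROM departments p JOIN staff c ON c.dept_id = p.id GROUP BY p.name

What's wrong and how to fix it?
Bug: INNER JOIN drops departments rows that have no matching staff rows

Fix: Switch to LEFT JOIN to retain unmatched parent rows

Corrected query:
SELECT p.name, COUNT(c.id) FROM departments p LEFT JOIN staff c ON c.dept_id = p.id GROUP BY p.name

Result:
name        | COUNT(c.id)
------------+------------
Engineering | 1          
Finance     | 0          
HR          | 2          
Legal       | 2          
Sales       | 1          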